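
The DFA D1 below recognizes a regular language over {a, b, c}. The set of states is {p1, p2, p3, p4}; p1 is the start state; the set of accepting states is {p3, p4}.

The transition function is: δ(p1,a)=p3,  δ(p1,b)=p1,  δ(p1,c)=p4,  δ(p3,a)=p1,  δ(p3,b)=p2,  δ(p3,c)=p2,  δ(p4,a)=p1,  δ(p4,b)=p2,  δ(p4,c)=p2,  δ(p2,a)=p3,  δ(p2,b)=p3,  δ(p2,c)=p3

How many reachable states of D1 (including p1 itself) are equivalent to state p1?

Every state is reachable, so we keep all 4.
Initial partition by acceptance: {p3,p4} | {p1,p2}.
Refine {p1,p2} on symbol b: members go to different blocks, giving {p1} and {p2}.
The partition is now stable with 3 blocks: {p3,p4} | {p1} | {p2}.
The equivalence class containing p1 is {p1}, of size 1.

1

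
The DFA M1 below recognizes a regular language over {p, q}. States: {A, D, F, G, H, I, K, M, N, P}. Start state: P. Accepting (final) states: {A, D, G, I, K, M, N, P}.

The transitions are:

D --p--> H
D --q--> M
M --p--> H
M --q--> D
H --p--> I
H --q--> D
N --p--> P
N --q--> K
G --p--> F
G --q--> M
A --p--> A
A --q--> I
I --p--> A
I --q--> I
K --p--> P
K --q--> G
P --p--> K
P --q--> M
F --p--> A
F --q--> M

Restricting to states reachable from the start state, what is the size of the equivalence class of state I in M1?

Reachable states from the start: {A,D,F,G,H,I,K,M,P}. Unreachable: {N} — drop them.
Start with accepting vs non-accepting: {A,D,G,I,K,M,P} | {F,H}.
Refine {A,D,G,I,K,M,P} on symbol p: members go to different blocks, giving {A,I,K,P} and {D,G,M}.
Refine {A,I,K,P} on symbol q: members go to different blocks, giving {K,P} and {A,I}.
The partition is now stable with 4 blocks: {K,P} | {F,H} | {D,G,M} | {A,I}.
State I belongs to the block {A,I}, which has 2 states.

2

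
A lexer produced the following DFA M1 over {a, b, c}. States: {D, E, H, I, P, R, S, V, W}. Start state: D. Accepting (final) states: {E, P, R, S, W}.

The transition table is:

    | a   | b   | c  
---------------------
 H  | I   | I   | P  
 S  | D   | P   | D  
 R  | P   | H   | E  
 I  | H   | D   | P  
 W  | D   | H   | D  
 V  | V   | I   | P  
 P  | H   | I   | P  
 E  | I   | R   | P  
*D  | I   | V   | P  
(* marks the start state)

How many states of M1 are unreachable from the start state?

4

No path from D leads to E, R, S, W; the other 5 states are all reachable.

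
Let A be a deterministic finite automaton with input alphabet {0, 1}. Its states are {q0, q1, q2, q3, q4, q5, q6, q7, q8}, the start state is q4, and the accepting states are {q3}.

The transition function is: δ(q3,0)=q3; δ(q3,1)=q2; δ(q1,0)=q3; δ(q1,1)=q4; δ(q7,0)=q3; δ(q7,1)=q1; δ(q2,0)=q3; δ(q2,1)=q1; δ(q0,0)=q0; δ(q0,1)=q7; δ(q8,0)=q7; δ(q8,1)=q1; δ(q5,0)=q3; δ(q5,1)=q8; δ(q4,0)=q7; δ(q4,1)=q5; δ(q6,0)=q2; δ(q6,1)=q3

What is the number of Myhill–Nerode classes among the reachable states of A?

4

First remove the unreachable states {q0,q6}; 7 states remain.
P0 = {q3} | {q1,q2,q4,q5,q7,q8}.
Refine {q1,q2,q4,q5,q7,q8} on symbol 0: members go to different blocks, giving {q1,q2,q5,q7} and {q4,q8}.
Split {q1,q2,q5,q7} by δ(·,1) → {q1,q5} and {q2,q7}.
The partition is now stable with 4 blocks: {q3} | {q1,q5} | {q4,q8} | {q2,q7}.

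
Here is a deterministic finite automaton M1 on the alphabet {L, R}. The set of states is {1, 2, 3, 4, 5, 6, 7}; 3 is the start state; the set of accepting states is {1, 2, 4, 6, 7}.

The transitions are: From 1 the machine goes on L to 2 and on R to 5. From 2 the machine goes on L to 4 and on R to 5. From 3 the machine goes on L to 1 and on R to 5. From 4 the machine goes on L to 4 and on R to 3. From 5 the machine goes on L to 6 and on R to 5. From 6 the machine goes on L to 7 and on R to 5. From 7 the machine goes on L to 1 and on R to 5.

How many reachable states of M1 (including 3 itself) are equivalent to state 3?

2

All states are reachable from the start state.
Start with accepting vs non-accepting: {1,2,4,6,7} | {3,5}.
No further refinement is possible. Final partition (2 blocks): {1,2,4,6,7} | {3,5}.
The equivalence class containing 3 is {3,5}, of size 2.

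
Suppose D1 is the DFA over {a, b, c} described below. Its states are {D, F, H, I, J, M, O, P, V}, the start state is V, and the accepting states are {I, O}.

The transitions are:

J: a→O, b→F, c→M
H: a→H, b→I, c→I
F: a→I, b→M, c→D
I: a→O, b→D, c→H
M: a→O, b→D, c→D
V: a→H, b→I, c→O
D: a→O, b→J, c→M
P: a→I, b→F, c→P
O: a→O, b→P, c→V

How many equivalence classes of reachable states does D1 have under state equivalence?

3

Every state is reachable, so we keep all 9.
Initial partition by acceptance: {I,O} | {D,F,H,J,M,P,V}.
Refine {D,F,H,J,M,P,V} on symbol a: members go to different blocks, giving {D,F,J,M,P} and {H,V}.
No further refinement is possible. Final partition (3 blocks): {I,O} | {D,F,J,M,P} | {H,V}.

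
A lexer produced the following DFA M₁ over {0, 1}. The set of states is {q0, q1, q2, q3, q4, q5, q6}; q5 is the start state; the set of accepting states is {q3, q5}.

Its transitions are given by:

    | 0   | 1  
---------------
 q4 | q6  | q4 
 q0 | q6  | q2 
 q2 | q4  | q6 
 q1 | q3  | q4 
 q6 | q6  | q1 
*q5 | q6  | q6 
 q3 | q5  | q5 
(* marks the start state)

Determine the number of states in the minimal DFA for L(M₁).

5

States {q0,q2} cannot be reached from the start state, so discard them.
Initial partition by acceptance: {q3,q5} | {q1,q4,q6}.
Split {q3,q5} by δ(·,0) → {q3} and {q5}.
Split {q1,q4,q6} by δ(·,0) → {q4,q6} and {q1}.
Refine {q4,q6} on symbol 1: members go to different blocks, giving {q4} and {q6}.
No further refinement is possible. Final partition (5 blocks): {q3} | {q4} | {q5} | {q1} | {q6}.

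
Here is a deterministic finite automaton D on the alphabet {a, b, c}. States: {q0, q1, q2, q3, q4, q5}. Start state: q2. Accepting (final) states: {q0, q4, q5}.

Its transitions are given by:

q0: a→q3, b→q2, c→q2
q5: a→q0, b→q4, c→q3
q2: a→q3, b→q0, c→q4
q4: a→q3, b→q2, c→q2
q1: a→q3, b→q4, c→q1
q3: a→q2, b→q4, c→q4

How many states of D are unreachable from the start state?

2

Starting at q2 and following transitions, the reachable set is {q0, q2, q3, q4}. That leaves q1, q5 unreachable — 2 in total.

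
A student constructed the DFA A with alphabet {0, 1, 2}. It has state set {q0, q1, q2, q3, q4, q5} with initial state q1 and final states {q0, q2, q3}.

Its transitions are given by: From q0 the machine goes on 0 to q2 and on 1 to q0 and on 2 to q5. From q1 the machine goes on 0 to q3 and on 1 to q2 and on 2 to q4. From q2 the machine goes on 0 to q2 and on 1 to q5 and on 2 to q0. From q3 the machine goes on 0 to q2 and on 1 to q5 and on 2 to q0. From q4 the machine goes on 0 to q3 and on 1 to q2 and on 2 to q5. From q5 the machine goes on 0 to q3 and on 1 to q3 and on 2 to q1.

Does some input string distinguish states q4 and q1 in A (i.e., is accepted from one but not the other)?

No

P0 = {q0,q2,q3} | {q1,q4,q5}.
Split {q0,q2,q3} by δ(·,1) → {q2,q3} and {q0}.
The partition is now stable with 3 blocks: {q2,q3} | {q1,q4,q5} | {q0}.
q4 and q1 lie in the same block of the stable partition, so they are equivalent — no string distinguishes them.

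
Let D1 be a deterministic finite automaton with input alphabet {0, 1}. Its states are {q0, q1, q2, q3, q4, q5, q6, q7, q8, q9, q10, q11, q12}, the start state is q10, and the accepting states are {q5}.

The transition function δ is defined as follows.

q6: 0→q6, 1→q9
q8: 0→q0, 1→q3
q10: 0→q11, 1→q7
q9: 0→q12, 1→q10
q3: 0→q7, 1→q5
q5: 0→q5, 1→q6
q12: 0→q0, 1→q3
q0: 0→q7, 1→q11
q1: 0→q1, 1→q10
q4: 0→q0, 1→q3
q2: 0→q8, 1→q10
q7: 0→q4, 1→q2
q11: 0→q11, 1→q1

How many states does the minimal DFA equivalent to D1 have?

P0 = {q5} | {q0,q1,q2,q3,q4,q6,q7,q8,q9,q10,q11,q12}.
Split {q0,q1,q2,q3,q4,q6,q7,q8,q9,q10,q11,q12} by δ(·,1) → {q0,q1,q2,q4,q6,q7,q8,q9,q10,q11,q12} and {q3}.
Refine {q0,q1,q2,q4,q6,q7,q8,q9,q10,q11,q12} on symbol 1: members go to different blocks, giving {q0,q1,q2,q6,q7,q9,q10,q11} and {q4,q8,q12}.
Refine {q0,q1,q2,q6,q7,q9,q10,q11} on symbol 0: members go to different blocks, giving {q0,q1,q6,q10,q11} and {q2,q7,q9}.
Refine {q0,q1,q6,q10,q11} on symbol 0: members go to different blocks, giving {q1,q6,q10,q11} and {q0}.
Refine {q1,q6,q10,q11} on symbol 1: members go to different blocks, giving {q1,q11} and {q6,q10}.
Split {q1,q11} by δ(·,1) → {q1} and {q11}.
On input 1, block {q2,q7,q9} splits into {q2,q9} and {q7}.
Split {q6,q10} by δ(·,0) → {q6} and {q10}.
Stable partition: {q5} | {q1} | {q3} | {q4,q8,q12} | {q2,q9} | {q0} | {q6} | {q11} | {q7} | {q10} — 10 equivalence classes.

10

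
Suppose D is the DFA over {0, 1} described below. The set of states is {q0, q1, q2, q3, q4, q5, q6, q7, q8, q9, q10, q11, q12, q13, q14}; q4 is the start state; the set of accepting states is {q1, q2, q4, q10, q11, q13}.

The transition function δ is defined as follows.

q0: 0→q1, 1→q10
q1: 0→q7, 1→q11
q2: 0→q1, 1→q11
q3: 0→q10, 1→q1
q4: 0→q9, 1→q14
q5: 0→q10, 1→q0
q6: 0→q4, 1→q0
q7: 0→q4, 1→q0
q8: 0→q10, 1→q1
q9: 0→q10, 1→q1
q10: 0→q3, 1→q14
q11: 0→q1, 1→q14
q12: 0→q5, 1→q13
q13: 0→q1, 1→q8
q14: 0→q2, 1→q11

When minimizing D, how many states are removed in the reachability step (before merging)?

No path from q4 leads to q5, q6, q8, q12, q13; the other 10 states are all reachable.

5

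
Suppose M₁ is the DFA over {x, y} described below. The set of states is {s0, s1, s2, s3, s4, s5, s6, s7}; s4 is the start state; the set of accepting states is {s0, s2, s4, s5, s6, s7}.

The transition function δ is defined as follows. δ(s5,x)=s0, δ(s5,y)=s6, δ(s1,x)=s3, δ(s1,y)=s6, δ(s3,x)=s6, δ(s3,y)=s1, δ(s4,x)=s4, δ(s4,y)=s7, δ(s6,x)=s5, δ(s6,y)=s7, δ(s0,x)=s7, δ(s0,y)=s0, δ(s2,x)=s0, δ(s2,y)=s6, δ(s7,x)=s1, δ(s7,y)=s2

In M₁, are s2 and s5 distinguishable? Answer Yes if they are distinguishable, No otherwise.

Initial partition by acceptance: {s0,s2,s4,s5,s6,s7} | {s1,s3}.
On input x, block {s0,s2,s4,s5,s6,s7} splits into {s0,s2,s4,s5,s6} and {s7}.
Split {s0,s2,s4,s5,s6} by δ(·,x) → {s2,s4,s5,s6} and {s0}.
Refine {s2,s4,s5,s6} on symbol x: members go to different blocks, giving {s2,s5} and {s4,s6}.
Split {s1,s3} by δ(·,x) → {s1} and {s3}.
Refine {s4,s6} on symbol x: members go to different blocks, giving {s4} and {s6}.
Stable partition: {s2,s5} | {s1} | {s7} | {s0} | {s4} | {s3} | {s6} — 7 equivalence classes.
s2 and s5 lie in the same block of the stable partition, so they are equivalent — no string distinguishes them.

No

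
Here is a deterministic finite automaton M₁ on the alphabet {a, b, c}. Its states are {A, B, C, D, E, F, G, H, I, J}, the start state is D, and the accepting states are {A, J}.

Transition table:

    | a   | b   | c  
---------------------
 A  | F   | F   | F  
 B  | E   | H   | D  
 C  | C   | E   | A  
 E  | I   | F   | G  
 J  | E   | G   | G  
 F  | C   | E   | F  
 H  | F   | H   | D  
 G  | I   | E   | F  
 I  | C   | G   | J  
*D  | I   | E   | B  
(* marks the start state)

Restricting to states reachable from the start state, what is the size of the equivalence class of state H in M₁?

2

Every state is reachable, so we keep all 10.
Start with accepting vs non-accepting: {A,J} | {B,C,D,E,F,G,H,I}.
Split {B,C,D,E,F,G,H,I} by δ(·,c) → {B,D,E,F,G,H} and {C,I}.
On input a, block {B,D,E,F,G,H} splits into {D,E,F,G} and {B,H}.
On input c, block {D,E,F,G} splits into {E,F,G} and {D}.
Stable partition: {A,J} | {E,F,G} | {C,I} | {B,H} | {D} — 5 equivalence classes.
State H belongs to the block {B,H}, which has 2 states.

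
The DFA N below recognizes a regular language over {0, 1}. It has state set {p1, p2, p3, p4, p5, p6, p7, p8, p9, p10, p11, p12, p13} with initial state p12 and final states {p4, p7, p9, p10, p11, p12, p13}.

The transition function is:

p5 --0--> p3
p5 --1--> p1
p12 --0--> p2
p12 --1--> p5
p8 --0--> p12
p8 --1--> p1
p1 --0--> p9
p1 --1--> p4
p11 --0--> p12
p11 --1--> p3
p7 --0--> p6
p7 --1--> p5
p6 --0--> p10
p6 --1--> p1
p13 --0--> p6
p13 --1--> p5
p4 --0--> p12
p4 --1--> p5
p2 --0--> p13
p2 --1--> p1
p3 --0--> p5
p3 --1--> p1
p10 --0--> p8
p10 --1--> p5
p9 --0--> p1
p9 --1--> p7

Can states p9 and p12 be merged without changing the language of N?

No

Reachable states from the start: {p1,p2,p3,p4,p5,p6,p7,p8,p9,p10,p12,p13}. Unreachable: {p11} — drop them.
Start with accepting vs non-accepting: {p4,p7,p9,p10,p12,p13} | {p1,p2,p3,p5,p6,p8}.
Split {p4,p7,p9,p10,p12,p13} by δ(·,0) → {p7,p9,p10,p12,p13} and {p4}.
Refine {p7,p9,p10,p12,p13} on symbol 1: members go to different blocks, giving {p7,p10,p12,p13} and {p9}.
Refine {p1,p2,p3,p5,p6,p8} on symbol 0: members go to different blocks, giving {p2,p6,p8} and {p3,p5} and {p1}.
The partition is now stable with 6 blocks: {p7,p10,p12,p13} | {p2,p6,p8} | {p4} | {p9} | {p3,p5} | {p1}.
p9 and p12 end up in different blocks, so they are distinguishable. For instance, the string '1' is accepted from only p9.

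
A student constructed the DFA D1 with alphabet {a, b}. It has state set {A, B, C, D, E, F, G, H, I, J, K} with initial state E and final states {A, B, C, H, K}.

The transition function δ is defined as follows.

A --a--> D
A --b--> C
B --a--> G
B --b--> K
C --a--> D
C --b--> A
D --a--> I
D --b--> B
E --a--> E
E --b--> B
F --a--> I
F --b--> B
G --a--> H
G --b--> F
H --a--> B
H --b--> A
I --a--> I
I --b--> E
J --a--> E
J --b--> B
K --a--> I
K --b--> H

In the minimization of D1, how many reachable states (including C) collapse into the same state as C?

Reachable states from the start: {A,B,C,D,E,F,G,H,I,K}. Unreachable: {J} — drop them.
Start with accepting vs non-accepting: {A,B,C,H,K} | {D,E,F,G,I}.
Refine {A,B,C,H,K} on symbol a: members go to different blocks, giving {A,B,C,K} and {H}.
Split {A,B,C,K} by δ(·,b) → {A,B,C} and {K}.
On input b, block {A,B,C} splits into {A,C} and {B}.
Split {D,E,F,G,I} by δ(·,a) → {D,E,F,I} and {G}.
Split {D,E,F,I} by δ(·,b) → {D,E,F} and {I}.
Refine {D,E,F} on symbol a: members go to different blocks, giving {D,F} and {E}.
The partition is now stable with 8 blocks: {A,C} | {D,F} | {H} | {K} | {B} | {G} | {I} | {E}.
State C belongs to the block {A,C}, which has 2 states.

2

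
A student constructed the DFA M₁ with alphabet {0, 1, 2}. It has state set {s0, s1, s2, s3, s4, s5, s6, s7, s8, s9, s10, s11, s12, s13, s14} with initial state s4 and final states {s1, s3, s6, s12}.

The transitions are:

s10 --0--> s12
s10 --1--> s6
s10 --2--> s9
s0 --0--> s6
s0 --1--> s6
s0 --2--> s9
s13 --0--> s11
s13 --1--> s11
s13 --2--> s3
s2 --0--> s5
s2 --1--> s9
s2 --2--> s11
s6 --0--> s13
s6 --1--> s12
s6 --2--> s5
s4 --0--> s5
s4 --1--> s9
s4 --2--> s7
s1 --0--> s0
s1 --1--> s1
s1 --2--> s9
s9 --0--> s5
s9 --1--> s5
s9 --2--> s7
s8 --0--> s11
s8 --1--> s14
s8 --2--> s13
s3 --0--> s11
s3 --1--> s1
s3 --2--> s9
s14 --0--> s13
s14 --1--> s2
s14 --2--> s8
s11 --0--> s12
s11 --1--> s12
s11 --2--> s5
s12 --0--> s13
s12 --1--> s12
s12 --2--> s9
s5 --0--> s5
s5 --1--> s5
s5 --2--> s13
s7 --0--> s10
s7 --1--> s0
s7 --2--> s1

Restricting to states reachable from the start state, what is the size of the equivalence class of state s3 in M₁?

First remove the unreachable states {s2,s8,s14}; 12 states remain.
Initial partition by acceptance: {s1,s3,s6,s12} | {s0,s4,s5,s7,s9,s10,s11,s13}.
Refine {s0,s4,s5,s7,s9,s10,s11,s13} on symbol 0: members go to different blocks, giving {s4,s5,s7,s9,s13} and {s0,s10,s11}.
Refine {s1,s3,s6,s12} on symbol 0: members go to different blocks, giving {s1,s3} and {s6,s12}.
Refine {s4,s5,s7,s9,s13} on symbol 0: members go to different blocks, giving {s4,s5,s9} and {s7,s13}.
Stable partition: {s1,s3} | {s4,s5,s9} | {s0,s10,s11} | {s6,s12} | {s7,s13} — 5 equivalence classes.
State s3 belongs to the block {s1,s3}, which has 2 states.

2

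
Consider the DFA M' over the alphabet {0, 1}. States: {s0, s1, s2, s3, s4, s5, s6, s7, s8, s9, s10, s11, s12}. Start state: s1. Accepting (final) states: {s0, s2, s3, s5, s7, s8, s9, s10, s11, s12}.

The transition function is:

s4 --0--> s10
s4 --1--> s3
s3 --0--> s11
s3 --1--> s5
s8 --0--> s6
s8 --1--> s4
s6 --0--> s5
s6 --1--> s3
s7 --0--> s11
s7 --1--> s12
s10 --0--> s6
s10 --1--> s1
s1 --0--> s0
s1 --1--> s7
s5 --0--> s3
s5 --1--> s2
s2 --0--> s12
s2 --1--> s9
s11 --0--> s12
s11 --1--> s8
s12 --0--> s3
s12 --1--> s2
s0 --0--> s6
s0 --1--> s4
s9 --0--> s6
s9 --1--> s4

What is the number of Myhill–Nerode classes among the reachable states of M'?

6

P0 = {s0,s2,s3,s5,s7,s8,s9,s10,s11,s12} | {s1,s4,s6}.
Split {s0,s2,s3,s5,s7,s8,s9,s10,s11,s12} by δ(·,0) → {s2,s3,s5,s7,s11,s12} and {s0,s8,s9,s10}.
On input 1, block {s2,s3,s5,s7,s11,s12} splits into {s3,s5,s7,s12} and {s2,s11}.
Split {s3,s5,s7,s12} by δ(·,0) → {s3,s7} and {s5,s12}.
On input 0, block {s1,s4,s6} splits into {s1,s4} and {s6}.
No further refinement is possible. Final partition (6 blocks): {s3,s7} | {s1,s4} | {s0,s8,s9,s10} | {s2,s11} | {s5,s12} | {s6}.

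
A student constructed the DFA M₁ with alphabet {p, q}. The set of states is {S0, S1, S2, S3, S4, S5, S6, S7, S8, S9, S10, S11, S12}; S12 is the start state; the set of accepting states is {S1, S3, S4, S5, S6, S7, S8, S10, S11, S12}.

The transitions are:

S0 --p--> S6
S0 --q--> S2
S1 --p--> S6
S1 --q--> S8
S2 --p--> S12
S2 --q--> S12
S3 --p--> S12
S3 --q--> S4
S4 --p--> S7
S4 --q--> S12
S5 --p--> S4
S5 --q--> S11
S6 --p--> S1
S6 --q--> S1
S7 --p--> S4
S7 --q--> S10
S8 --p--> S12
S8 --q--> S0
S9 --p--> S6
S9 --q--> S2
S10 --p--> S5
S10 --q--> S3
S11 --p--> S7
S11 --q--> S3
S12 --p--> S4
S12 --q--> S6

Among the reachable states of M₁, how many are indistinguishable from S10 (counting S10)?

2

States {S9} cannot be reached from the start state, so discard them.
Initial partition by acceptance: {S1,S3,S4,S5,S6,S7,S8,S10,S11,S12} | {S0,S2}.
Refine {S1,S3,S4,S5,S6,S7,S8,S10,S11,S12} on symbol q: members go to different blocks, giving {S1,S3,S4,S5,S6,S7,S10,S11,S12} and {S8}.
Refine {S1,S3,S4,S5,S6,S7,S10,S11,S12} on symbol q: members go to different blocks, giving {S3,S4,S5,S6,S7,S10,S11,S12} and {S1}.
Split {S3,S4,S5,S6,S7,S10,S11,S12} by δ(·,p) → {S3,S4,S5,S7,S10,S11,S12} and {S6}.
Split {S3,S4,S5,S7,S10,S11,S12} by δ(·,q) → {S3,S4,S5,S7,S10,S11} and {S12}.
Refine {S3,S4,S5,S7,S10,S11} on symbol p: members go to different blocks, giving {S4,S5,S7,S10,S11} and {S3}.
On input q, block {S4,S5,S7,S10,S11} splits into {S5,S7} and {S10,S11} and {S4}.
Refine {S0,S2} on symbol p: members go to different blocks, giving {S0} and {S2}.
No further refinement is possible. Final partition (10 blocks): {S5,S7} | {S0} | {S8} | {S1} | {S6} | {S12} | {S3} | {S10,S11} | {S4} | {S2}.
State S10 belongs to the block {S10,S11}, which has 2 states.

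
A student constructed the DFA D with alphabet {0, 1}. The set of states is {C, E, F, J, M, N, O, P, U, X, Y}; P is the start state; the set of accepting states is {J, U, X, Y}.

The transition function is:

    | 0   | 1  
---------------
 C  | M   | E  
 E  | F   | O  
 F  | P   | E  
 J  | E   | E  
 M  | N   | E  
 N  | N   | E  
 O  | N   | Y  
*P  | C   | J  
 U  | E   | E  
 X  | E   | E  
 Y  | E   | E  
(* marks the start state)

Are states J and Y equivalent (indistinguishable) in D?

Yes

States {U,X} cannot be reached from the start state, so discard them.
Start with accepting vs non-accepting: {J,Y} | {C,E,F,M,N,O,P}.
Split {C,E,F,M,N,O,P} by δ(·,1) → {C,E,F,M,N} and {O,P}.
Refine {C,E,F,M,N} on symbol 0: members go to different blocks, giving {C,E,M,N} and {F}.
On input 0, block {C,E,M,N} splits into {C,M,N} and {E}.
The partition is now stable with 5 blocks: {J,Y} | {C,M,N} | {O,P} | {F} | {E}.
J and Y lie in the same block of the stable partition, so they are equivalent — no string distinguishes them.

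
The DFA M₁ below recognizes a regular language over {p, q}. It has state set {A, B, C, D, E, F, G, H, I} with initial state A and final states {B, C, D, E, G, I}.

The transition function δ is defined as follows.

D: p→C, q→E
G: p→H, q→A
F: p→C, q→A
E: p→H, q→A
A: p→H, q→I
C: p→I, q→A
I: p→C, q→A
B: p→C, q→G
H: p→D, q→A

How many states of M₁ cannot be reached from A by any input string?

Starting at A and following transitions, the reachable set is {A, C, D, E, H, I}. That leaves B, F, G unreachable — 3 in total.

3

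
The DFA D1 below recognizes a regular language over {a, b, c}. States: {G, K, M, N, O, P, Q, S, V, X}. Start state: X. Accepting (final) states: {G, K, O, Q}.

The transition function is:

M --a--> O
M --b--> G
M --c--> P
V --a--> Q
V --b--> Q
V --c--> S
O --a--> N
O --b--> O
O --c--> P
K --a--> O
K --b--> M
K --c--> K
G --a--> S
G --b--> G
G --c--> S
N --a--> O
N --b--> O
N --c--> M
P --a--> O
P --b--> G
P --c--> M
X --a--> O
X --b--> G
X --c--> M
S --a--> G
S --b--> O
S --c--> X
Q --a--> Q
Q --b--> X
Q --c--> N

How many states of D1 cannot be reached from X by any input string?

3

Starting at X and following transitions, the reachable set is {G, M, N, O, P, S, X}. That leaves K, Q, V unreachable — 3 in total.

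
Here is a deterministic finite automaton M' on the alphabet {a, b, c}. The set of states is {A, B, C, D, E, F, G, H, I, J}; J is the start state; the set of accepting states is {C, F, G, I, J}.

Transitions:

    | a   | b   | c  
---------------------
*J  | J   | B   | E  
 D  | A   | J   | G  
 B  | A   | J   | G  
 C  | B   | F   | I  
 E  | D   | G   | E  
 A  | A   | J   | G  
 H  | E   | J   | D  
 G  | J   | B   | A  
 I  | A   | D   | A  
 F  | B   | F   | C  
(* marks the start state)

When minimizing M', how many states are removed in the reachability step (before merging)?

No path from J leads to C, F, H, I; the other 6 states are all reachable.

4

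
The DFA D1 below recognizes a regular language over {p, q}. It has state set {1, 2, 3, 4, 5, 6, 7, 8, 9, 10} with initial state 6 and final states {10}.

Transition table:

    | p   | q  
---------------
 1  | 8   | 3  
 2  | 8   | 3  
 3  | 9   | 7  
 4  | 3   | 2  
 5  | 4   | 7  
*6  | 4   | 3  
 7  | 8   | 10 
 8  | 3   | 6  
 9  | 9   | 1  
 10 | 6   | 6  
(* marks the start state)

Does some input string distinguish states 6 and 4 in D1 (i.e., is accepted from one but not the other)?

Yes

Reachable states from the start: {1,2,3,4,6,7,8,9,10}. Unreachable: {5} — drop them.
Initial partition by acceptance: {10} | {1,2,3,4,6,7,8,9}.
Split {1,2,3,4,6,7,8,9} by δ(·,q) → {1,2,3,4,6,8,9} and {7}.
Split {1,2,3,4,6,8,9} by δ(·,q) → {1,2,4,6,8,9} and {3}.
Refine {1,2,4,6,8,9} on symbol p: members go to different blocks, giving {1,2,6,9} and {4,8}.
Split {1,2,6,9} by δ(·,p) → {1,2,6} and {9}.
No further refinement is possible. Final partition (6 blocks): {10} | {1,2,6} | {7} | {3} | {4,8} | {9}.
6 and 4 end up in different blocks, so they are distinguishable. For instance, the string 'pqq' is accepted from only 4.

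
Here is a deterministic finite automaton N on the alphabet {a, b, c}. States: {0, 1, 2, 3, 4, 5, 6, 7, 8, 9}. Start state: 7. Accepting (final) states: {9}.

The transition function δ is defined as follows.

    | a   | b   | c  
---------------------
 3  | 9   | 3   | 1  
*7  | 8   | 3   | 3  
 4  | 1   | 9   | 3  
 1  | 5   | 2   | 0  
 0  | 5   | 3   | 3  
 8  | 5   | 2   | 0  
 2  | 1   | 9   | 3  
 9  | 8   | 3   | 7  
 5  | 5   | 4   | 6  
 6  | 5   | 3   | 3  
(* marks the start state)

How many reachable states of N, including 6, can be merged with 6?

Every state is reachable, so we keep all 10.
Initial partition by acceptance: {9} | {0,1,2,3,4,5,6,7,8}.
On input a, block {0,1,2,3,4,5,6,7,8} splits into {0,1,2,4,5,6,7,8} and {3}.
On input b, block {0,1,2,4,5,6,7,8} splits into {0,6,7} and {1,5,8} and {2,4}.
The partition is now stable with 5 blocks: {9} | {0,6,7} | {3} | {1,5,8} | {2,4}.
State 6 belongs to the block {0,6,7}, which has 3 states.

3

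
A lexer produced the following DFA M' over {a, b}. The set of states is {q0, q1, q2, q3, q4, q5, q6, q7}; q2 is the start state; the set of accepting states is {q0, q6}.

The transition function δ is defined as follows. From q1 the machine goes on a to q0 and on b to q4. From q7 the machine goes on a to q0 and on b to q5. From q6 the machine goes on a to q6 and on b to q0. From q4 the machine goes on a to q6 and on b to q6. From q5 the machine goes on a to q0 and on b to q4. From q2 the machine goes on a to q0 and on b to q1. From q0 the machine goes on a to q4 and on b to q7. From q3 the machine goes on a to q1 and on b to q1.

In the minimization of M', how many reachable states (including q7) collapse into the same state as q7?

2

States {q3} cannot be reached from the start state, so discard them.
Start with accepting vs non-accepting: {q0,q6} | {q1,q2,q4,q5,q7}.
Refine {q0,q6} on symbol a: members go to different blocks, giving {q0} and {q6}.
On input a, block {q1,q2,q4,q5,q7} splits into {q1,q2,q5,q7} and {q4}.
On input b, block {q1,q2,q5,q7} splits into {q1,q5} and {q2,q7}.
Stable partition: {q0} | {q1,q5} | {q6} | {q4} | {q2,q7} — 5 equivalence classes.
State q7 belongs to the block {q2,q7}, which has 2 states.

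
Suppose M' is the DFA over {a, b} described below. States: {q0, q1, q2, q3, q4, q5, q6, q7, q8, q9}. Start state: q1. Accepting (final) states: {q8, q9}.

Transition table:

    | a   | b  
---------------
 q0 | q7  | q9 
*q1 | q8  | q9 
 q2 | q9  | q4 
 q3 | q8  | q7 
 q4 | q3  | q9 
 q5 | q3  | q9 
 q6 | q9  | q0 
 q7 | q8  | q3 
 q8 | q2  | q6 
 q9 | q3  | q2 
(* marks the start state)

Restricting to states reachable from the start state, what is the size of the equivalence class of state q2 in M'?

2

Reachable states from the start: {q0,q1,q2,q3,q4,q6,q7,q8,q9}. Unreachable: {q5} — drop them.
Initial partition by acceptance: {q8,q9} | {q0,q1,q2,q3,q4,q6,q7}.
Split {q0,q1,q2,q3,q4,q6,q7} by δ(·,a) → {q1,q2,q3,q6,q7} and {q0,q4}.
On input b, block {q1,q2,q3,q6,q7} splits into {q2,q6} and {q3,q7} and {q1}.
Refine {q8,q9} on symbol a: members go to different blocks, giving {q8} and {q9}.
The partition is now stable with 6 blocks: {q8} | {q2,q6} | {q0,q4} | {q3,q7} | {q1} | {q9}.
State q2 belongs to the block {q2,q6}, which has 2 states.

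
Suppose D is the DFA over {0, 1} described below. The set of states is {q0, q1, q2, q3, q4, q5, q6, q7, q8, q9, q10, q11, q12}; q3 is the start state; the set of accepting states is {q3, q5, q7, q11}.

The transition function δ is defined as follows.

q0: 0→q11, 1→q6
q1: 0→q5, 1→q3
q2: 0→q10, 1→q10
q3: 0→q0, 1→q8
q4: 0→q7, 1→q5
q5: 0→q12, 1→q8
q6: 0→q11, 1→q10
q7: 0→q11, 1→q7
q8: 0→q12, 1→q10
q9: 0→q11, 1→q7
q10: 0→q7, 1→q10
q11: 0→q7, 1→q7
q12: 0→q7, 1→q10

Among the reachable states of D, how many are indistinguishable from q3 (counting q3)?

States {q1,q2,q4,q5,q9} cannot be reached from the start state, so discard them.
Start with accepting vs non-accepting: {q3,q7,q11} | {q0,q6,q8,q10,q12}.
On input 0, block {q3,q7,q11} splits into {q7,q11} and {q3}.
Refine {q0,q6,q8,q10,q12} on symbol 0: members go to different blocks, giving {q0,q6,q10,q12} and {q8}.
No further refinement is possible. Final partition (4 blocks): {q7,q11} | {q0,q6,q10,q12} | {q3} | {q8}.
The equivalence class containing q3 is {q3}, of size 1.

1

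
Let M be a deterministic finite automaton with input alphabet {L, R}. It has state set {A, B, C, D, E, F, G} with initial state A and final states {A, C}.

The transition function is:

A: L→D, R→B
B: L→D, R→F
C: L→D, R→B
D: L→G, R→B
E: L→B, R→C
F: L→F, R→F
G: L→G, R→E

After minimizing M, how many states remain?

All states are reachable from the start state.
Start with accepting vs non-accepting: {A,C} | {B,D,E,F,G}.
Refine {B,D,E,F,G} on symbol R: members go to different blocks, giving {B,D,F,G} and {E}.
Split {B,D,F,G} by δ(·,R) → {B,D,F} and {G}.
Split {B,D,F} by δ(·,L) → {B,F} and {D}.
Refine {B,F} on symbol L: members go to different blocks, giving {B} and {F}.
The partition is now stable with 6 blocks: {A,C} | {B} | {E} | {G} | {D} | {F}.

6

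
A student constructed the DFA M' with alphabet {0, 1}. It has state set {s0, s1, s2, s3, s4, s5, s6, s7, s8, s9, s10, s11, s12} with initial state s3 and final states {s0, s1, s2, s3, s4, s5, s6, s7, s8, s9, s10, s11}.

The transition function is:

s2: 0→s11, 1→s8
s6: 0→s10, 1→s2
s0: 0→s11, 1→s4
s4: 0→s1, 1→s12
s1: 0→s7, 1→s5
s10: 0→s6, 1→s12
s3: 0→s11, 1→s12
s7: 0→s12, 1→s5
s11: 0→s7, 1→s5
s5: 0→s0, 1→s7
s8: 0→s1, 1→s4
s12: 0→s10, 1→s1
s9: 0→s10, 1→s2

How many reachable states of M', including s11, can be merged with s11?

First remove the unreachable states {s9}; 12 states remain.
Initial partition by acceptance: {s0,s1,s2,s3,s4,s5,s6,s7,s8,s10,s11} | {s12}.
Refine {s0,s1,s2,s3,s4,s5,s6,s7,s8,s10,s11} on symbol 0: members go to different blocks, giving {s0,s1,s2,s3,s4,s5,s6,s8,s10,s11} and {s7}.
Refine {s0,s1,s2,s3,s4,s5,s6,s8,s10,s11} on symbol 0: members go to different blocks, giving {s0,s2,s3,s4,s5,s6,s8,s10} and {s1,s11}.
Split {s0,s2,s3,s4,s5,s6,s8,s10} by δ(·,0) → {s0,s2,s3,s4,s8} and {s5,s6,s10}.
Refine {s0,s2,s3,s4,s8} on symbol 1: members go to different blocks, giving {s0,s2,s8} and {s3,s4}.
Refine {s0,s2,s8} on symbol 1: members go to different blocks, giving {s0,s8} and {s2}.
On input 0, block {s5,s6,s10} splits into {s6,s10} and {s5}.
Refine {s6,s10} on symbol 1: members go to different blocks, giving {s6} and {s10}.
Stable partition: {s0,s8} | {s12} | {s7} | {s1,s11} | {s6} | {s3,s4} | {s2} | {s5} | {s10} — 9 equivalence classes.
State s11 belongs to the block {s1,s11}, which has 2 states.

2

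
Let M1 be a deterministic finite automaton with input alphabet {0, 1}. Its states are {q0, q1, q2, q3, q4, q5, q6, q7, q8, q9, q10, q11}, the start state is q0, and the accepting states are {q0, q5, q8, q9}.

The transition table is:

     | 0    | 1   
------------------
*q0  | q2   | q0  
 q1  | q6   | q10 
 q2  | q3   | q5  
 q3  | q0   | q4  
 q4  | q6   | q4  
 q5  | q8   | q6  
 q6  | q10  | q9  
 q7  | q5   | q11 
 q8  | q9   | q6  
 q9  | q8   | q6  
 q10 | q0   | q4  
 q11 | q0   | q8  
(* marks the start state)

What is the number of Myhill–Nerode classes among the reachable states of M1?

Reachable states from the start: {q0,q2,q3,q4,q5,q6,q8,q9,q10}. Unreachable: {q1,q7,q11} — drop them.
P0 = {q0,q5,q8,q9} | {q2,q3,q4,q6,q10}.
On input 0, block {q0,q5,q8,q9} splits into {q5,q8,q9} and {q0}.
On input 0, block {q2,q3,q4,q6,q10} splits into {q2,q4,q6} and {q3,q10}.
Refine {q2,q4,q6} on symbol 0: members go to different blocks, giving {q2,q6} and {q4}.
The partition is now stable with 5 blocks: {q5,q8,q9} | {q2,q6} | {q0} | {q3,q10} | {q4}.

5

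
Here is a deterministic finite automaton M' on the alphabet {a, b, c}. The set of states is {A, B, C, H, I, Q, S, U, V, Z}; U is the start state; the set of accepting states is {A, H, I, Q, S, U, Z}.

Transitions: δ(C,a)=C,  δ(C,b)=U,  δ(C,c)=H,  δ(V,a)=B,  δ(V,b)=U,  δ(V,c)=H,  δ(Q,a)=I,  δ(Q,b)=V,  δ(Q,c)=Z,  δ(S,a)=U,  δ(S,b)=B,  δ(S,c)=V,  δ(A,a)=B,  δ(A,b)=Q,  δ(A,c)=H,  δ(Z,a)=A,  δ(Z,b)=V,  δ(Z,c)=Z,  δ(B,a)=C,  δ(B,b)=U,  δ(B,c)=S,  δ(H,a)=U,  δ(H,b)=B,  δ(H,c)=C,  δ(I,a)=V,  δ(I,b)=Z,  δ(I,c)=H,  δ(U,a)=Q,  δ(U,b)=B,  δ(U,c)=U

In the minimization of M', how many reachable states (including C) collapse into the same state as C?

3

Start with accepting vs non-accepting: {A,H,I,Q,S,U,Z} | {B,C,V}.
On input a, block {A,H,I,Q,S,U,Z} splits into {H,Q,S,U,Z} and {A,I}.
Refine {H,Q,S,U,Z} on symbol a: members go to different blocks, giving {H,S,U} and {Q,Z}.
Split {H,S,U} by δ(·,a) → {H,S} and {U}.
No further refinement is possible. Final partition (5 blocks): {H,S} | {B,C,V} | {A,I} | {Q,Z} | {U}.
The equivalence class containing C is {B,C,V}, of size 3.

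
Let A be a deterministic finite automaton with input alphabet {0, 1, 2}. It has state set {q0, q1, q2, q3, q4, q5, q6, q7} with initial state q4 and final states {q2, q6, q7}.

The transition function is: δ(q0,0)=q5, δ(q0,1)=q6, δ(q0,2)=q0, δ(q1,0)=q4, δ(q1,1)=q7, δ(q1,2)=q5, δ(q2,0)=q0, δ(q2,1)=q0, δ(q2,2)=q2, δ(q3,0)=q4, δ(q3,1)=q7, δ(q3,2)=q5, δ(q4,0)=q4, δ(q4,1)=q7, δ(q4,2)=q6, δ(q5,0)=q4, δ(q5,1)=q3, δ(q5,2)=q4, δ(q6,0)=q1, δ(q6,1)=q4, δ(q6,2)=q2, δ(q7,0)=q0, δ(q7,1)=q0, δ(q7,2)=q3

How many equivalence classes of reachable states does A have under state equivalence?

7

P0 = {q2,q6,q7} | {q0,q1,q3,q4,q5}.
On input 2, block {q2,q6,q7} splits into {q2,q6} and {q7}.
On input 1, block {q0,q1,q3,q4,q5} splits into {q1,q3,q4} and {q0} and {q5}.
Refine {q2,q6} on symbol 0: members go to different blocks, giving {q2} and {q6}.
Split {q1,q3,q4} by δ(·,2) → {q1,q3} and {q4}.
Stable partition: {q2} | {q1,q3} | {q7} | {q0} | {q5} | {q6} | {q4} — 7 equivalence classes.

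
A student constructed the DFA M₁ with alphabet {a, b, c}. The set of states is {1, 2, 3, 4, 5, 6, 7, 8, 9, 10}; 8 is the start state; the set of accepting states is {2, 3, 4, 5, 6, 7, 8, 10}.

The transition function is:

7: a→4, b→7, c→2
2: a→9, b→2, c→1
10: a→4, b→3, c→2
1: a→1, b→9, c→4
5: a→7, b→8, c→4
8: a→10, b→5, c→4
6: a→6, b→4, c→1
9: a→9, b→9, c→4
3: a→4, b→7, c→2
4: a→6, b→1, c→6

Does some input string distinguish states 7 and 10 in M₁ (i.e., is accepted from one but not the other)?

No

All states are reachable from the start state.
P0 = {2,3,4,5,6,7,8,10} | {1,9}.
On input a, block {2,3,4,5,6,7,8,10} splits into {3,4,5,6,7,8,10} and {2}.
Refine {3,4,5,6,7,8,10} on symbol b: members go to different blocks, giving {3,5,6,7,8,10} and {4}.
Refine {3,5,6,7,8,10} on symbol a: members go to different blocks, giving {3,7,10} and {5,6,8}.
Refine {5,6,8} on symbol a: members go to different blocks, giving {5,8} and {6}.
The partition is now stable with 6 blocks: {3,7,10} | {1,9} | {2} | {4} | {5,8} | {6}.
7 and 10 lie in the same block of the stable partition, so they are equivalent — no string distinguishes them.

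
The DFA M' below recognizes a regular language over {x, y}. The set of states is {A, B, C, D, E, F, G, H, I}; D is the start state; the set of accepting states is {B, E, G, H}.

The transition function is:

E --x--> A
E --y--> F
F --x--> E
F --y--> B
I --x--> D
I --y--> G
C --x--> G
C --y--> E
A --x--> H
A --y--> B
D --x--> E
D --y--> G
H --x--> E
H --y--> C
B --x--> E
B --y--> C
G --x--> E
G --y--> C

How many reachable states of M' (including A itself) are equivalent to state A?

States {I} cannot be reached from the start state, so discard them.
P0 = {B,E,G,H} | {A,C,D,F}.
Split {B,E,G,H} by δ(·,x) → {B,G,H} and {E}.
Refine {A,C,D,F} on symbol x: members go to different blocks, giving {A,C} and {D,F}.
Split {A,C} by δ(·,y) → {A} and {C}.
No further refinement is possible. Final partition (5 blocks): {B,G,H} | {A} | {E} | {D,F} | {C}.
The equivalence class containing A is {A}, of size 1.

1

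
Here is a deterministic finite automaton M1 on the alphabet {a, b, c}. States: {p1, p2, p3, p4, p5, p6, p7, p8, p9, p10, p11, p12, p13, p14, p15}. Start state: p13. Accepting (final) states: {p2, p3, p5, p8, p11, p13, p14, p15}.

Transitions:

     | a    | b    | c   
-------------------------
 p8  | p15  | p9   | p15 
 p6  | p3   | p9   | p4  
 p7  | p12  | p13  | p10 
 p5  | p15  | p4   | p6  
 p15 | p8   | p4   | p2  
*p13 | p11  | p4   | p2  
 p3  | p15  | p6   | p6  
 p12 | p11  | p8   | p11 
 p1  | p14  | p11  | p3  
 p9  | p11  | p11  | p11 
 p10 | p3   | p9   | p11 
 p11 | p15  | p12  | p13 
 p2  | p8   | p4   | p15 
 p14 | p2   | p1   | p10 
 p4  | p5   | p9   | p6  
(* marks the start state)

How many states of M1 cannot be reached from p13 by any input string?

No path from p13 leads to p1, p7, p10, p14; the other 11 states are all reachable.

4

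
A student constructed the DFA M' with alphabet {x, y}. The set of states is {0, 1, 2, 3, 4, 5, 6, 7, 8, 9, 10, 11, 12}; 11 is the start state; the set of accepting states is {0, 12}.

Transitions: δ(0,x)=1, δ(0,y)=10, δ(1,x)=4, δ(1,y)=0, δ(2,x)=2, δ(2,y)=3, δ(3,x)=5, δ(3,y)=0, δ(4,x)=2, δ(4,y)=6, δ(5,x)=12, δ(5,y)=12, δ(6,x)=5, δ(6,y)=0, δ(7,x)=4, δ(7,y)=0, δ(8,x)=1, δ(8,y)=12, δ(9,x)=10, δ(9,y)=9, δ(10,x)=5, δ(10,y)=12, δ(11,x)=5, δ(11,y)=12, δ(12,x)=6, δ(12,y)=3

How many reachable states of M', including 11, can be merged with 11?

2

States {7,8,9} cannot be reached from the start state, so discard them.
Initial partition by acceptance: {0,12} | {1,2,3,4,5,6,10,11}.
On input x, block {1,2,3,4,5,6,10,11} splits into {1,2,3,4,6,10,11} and {5}.
On input x, block {1,2,3,4,6,10,11} splits into {3,6,10,11} and {1,2,4}.
On input x, block {0,12} splits into {0} and {12}.
On input y, block {3,6,10,11} splits into {3,6} and {10,11}.
On input y, block {1,2,4} splits into {2,4} and {1}.
Stable partition: {0} | {3,6} | {5} | {2,4} | {12} | {10,11} | {1} — 7 equivalence classes.
State 11 belongs to the block {10,11}, which has 2 states.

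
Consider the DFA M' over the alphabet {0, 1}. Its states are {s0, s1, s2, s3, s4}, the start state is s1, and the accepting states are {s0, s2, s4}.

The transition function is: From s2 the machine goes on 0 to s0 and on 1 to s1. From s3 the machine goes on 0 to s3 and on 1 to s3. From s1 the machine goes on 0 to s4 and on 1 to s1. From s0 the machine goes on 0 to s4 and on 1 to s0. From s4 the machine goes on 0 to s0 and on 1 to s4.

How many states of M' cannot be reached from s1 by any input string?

Starting at s1 and following transitions, the reachable set is {s0, s1, s4}. That leaves s2, s3 unreachable — 2 in total.

2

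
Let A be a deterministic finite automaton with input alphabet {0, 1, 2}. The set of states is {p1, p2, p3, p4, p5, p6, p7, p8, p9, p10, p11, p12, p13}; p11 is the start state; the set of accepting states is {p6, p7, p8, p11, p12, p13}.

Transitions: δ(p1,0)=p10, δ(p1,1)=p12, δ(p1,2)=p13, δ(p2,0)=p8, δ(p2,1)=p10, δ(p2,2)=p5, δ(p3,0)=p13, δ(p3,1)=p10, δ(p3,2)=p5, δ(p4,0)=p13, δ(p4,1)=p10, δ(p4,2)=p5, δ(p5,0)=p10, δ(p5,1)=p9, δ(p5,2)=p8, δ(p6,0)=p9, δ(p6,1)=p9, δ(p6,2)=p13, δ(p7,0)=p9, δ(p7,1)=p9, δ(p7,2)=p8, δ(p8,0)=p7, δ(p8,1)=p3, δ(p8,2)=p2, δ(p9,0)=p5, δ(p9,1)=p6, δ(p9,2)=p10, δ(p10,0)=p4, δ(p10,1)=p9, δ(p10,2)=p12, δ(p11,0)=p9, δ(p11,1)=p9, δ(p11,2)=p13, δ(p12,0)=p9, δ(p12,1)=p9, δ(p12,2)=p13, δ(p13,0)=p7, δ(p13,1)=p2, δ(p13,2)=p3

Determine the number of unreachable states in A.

1

No path from p11 leads to p1; the other 12 states are all reachable.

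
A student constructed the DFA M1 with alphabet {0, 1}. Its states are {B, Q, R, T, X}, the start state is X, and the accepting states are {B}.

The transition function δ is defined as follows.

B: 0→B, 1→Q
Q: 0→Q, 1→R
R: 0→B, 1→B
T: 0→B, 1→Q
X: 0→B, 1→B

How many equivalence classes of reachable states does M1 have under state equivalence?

3

First remove the unreachable states {T}; 4 states remain.
P0 = {B} | {Q,R,X}.
On input 0, block {Q,R,X} splits into {R,X} and {Q}.
No further refinement is possible. Final partition (3 blocks): {B} | {R,X} | {Q}.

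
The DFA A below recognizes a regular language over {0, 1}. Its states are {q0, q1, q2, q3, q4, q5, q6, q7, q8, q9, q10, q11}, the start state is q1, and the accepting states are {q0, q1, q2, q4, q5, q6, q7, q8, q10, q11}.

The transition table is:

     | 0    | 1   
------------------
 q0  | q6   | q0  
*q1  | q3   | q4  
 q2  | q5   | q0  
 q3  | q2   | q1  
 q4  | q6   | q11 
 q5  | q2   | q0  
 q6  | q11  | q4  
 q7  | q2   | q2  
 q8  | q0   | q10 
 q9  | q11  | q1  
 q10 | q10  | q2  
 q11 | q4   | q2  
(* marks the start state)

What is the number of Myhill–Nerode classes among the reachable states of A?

3

Reachable states from the start: {q0,q1,q2,q3,q4,q5,q6,q11}. Unreachable: {q7,q8,q9,q10} — drop them.
P0 = {q0,q1,q2,q4,q5,q6,q11} | {q3}.
On input 0, block {q0,q1,q2,q4,q5,q6,q11} splits into {q0,q2,q4,q5,q6,q11} and {q1}.
The partition is now stable with 3 blocks: {q0,q2,q4,q5,q6,q11} | {q3} | {q1}.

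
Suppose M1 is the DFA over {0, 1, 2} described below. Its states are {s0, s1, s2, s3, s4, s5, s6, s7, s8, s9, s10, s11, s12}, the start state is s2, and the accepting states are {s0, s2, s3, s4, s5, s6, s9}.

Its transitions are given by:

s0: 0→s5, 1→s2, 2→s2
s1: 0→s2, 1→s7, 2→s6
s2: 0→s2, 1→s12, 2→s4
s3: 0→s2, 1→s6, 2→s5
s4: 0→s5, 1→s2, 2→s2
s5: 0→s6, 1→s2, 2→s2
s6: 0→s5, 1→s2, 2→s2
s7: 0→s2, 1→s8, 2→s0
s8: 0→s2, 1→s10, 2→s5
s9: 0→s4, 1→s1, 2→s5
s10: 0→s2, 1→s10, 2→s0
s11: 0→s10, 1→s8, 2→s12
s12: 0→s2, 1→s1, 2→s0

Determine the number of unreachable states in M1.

3

BFS from s2 reaches {s0, s1, s2, s4, s5, s6, s7, s8, s10, s12}; the 3 state(s) s3, s9, s11 are never visited.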